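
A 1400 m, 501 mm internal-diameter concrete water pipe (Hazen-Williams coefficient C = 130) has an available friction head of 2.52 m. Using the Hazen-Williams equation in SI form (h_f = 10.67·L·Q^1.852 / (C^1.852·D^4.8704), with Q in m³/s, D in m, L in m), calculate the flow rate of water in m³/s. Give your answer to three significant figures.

Rearranging: Q = [h_f·C^1.852·D^4.8704 / (10.67·L)]^(1/1.852)
Q = [2.52·130^1.852·0.501^4.8704 / (10.67·1400)]^0.540 = 0.1938 m³/s

Q ≈ 0.194 m³/s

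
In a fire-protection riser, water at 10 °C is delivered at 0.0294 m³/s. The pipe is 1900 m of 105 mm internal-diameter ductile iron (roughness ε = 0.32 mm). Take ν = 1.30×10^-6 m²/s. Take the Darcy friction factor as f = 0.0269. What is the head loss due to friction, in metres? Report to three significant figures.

V = 4Q/(πD²) = 4·0.0294/(π·0.105²) = 3.395 m/s
h_f = f(L/D)V²/(2g) = 0.02690·(1900/0.105)·3.395²/(2·9.81) = 286.0 m

h_f ≈ 286 m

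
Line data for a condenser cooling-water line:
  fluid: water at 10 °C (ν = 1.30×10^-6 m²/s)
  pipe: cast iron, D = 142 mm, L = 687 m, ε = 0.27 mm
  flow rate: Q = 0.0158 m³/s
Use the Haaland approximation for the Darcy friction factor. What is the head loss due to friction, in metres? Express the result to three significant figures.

h_f ≈ 6.04 m

V = 4Q/(πD²) = 4·0.0158/(π·0.142²) = 0.9977 m/s
Re = VD/ν = 0.9977·0.142/1.30×10^-6 = 1.09×10^5 → turbulent
ε/D = 0.27/142 = 0.00190
Haaland: f = 0.02459
h_f = f(L/D)V²/(2g) = 0.02459·(687/0.142)·0.9977²/(2·9.81) = 6.036 m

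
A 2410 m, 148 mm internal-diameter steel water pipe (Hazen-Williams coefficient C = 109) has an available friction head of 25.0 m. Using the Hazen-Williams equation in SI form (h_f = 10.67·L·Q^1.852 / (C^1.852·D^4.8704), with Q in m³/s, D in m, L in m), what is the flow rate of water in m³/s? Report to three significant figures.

Rearranging: Q = [h_f·C^1.852·D^4.8704 / (10.67·L)]^(1/1.852)
Q = [25.0·109^1.852·0.148^4.8704 / (10.67·2410)]^0.540 = 0.01694 m³/s

Q ≈ 0.0169 m³/s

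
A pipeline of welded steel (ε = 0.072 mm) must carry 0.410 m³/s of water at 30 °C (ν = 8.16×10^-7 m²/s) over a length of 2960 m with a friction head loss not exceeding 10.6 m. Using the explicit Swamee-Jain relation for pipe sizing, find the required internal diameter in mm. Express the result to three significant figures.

Swamee-Jain (Type III): D = 0.66·[ε^1.25·(LQ²/(gh_f))^4.75 + ν·Q^9.4·(L/(gh_f))^5.2]^0.04
LQ²/(gh_f) = 4.785; L/(gh_f) = 28.47
Term 1 = ε^1.25·(…)^4.75 = 0.0112; Term 2 = ν·Q^9.4·(…)^5.2 = 0.00683
D = 0.66·(0.0112 + 0.00683)^0.04 = 0.5621 m = 562 mm
Check: V = 1.65 m/s, Re = 1.14×10^6, f = 0.01378, h_f = 10.1 m ≈ 10.6 m ✓

D ≈ 562 mm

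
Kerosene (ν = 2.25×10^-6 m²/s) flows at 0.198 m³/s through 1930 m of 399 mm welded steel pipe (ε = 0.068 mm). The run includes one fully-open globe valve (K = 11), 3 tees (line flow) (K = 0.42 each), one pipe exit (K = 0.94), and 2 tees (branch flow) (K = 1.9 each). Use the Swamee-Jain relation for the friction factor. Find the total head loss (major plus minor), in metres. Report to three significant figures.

H_L ≈ 12.2 m

V = 4Q/(πD²) = 1.584 m/s; V²/2g = 0.1278 m
Re = 2.81×10^5, ε/D = 1.70×10^-4 → f = 0.01619 (Swamee-Jain)
Major: h_f = f(L/D)·V²/2g = 0.01619·4837·0.1278 = 10.01 m
Minor: ΣK = 17.0; h_m = ΣK·V²/2g = 2.173 m
Total H_L = 10.01 + 2.173 = 12.18 m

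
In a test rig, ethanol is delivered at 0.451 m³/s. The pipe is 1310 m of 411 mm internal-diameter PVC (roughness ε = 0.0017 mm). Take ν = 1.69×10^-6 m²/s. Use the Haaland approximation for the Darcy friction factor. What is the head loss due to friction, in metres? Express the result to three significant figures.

h_f ≈ 22.6 m

V = 4Q/(πD²) = 4·0.451/(π·0.411²) = 3.399 m/s
Re = VD/ν = 3.399·0.411/1.69×10^-6 = 8.27×10^5 → turbulent
ε/D = 0.0017/411 = 4.14×10^-6
Haaland: f = 0.01203
h_f = f(L/D)V²/(2g) = 0.01203·(1310/0.411)·3.399²/(2·9.81) = 22.58 m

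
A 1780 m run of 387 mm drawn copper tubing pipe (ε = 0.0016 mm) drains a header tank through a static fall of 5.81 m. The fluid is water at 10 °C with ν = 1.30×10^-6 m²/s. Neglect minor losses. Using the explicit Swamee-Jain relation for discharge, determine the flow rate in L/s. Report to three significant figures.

Q ≈ 158 L/s

Swamee-Jain (Type II): Q = -0.965·√(gD⁵h_f/L)·ln[ε/(3.7D) + √(3.17ν²L/(gD³h_f))]
√(gD⁵h_f/L) = √(9.81·0.387⁵·5.81/1780) = 0.01667
ε/(3.7D) = 1.12×10^-6; √(3.17ν²L/(gD³h_f)) = 5.37×10^-5
Q = -0.965·0.01667·ln(5.484×10^-5) = 0.1578 m³/s
Check: V = 1.34 m/s, Re = 3.99×10^5, f = 0.01369, h_f = 5.78 m ≈ 5.81 m ✓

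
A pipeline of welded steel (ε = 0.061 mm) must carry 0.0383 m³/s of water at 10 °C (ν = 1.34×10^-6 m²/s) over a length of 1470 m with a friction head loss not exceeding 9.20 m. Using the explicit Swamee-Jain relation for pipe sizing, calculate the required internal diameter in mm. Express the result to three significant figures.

D ≈ 206 mm

Swamee-Jain (Type III): D = 0.66·[ε^1.25·(LQ²/(gh_f))^4.75 + ν·Q^9.4·(L/(gh_f))^5.2]^0.04
LQ²/(gh_f) = 0.02389; L/(gh_f) = 16.29
Term 1 = ε^1.25·(…)^4.75 = 1.07×10^-13; Term 2 = ν·Q^9.4·(…)^5.2 = 1.29×10^-13
D = 0.66·(1.07×10^-13 + 1.29×10^-13)^0.04 = 0.2063 m = 206 mm
Check: V = 1.15 m/s, Re = 1.76×10^5, f = 0.01803, h_f = 8.60 m ≈ 9.20 m ✓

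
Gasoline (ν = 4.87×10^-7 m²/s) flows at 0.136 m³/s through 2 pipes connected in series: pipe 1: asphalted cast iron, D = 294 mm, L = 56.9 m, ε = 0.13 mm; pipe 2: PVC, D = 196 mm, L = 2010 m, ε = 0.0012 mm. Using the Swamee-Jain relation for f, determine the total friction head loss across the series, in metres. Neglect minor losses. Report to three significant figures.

H ≈ 115 m

Pipe 1: V = 2.003 m/s, Re = 1.21×10^6, ε/D = 4.42×10^-4, f = 0.01680, h_1 = f(L/D)V²/2g = 0.6650 m
Pipe 2: V = 4.508 m/s, Re = 1.81×10^6, ε/D = 6.12×10^-6, f = 0.01075, h_2 = f(L/D)V²/2g = 114.1 m
Series → Q common, losses add: H = Σh = 114.8 m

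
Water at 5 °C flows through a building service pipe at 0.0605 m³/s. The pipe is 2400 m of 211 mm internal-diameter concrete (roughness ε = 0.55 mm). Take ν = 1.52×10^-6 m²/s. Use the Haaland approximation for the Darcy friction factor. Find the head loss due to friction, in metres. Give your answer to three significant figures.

h_f ≈ 44.7 m

V = 4Q/(πD²) = 4·0.0605/(π·0.211²) = 1.730 m/s
Re = VD/ν = 1.730·0.211/1.52×10^-6 = 2.40×10^5 → turbulent
ε/D = 0.55/211 = 0.00261
Haaland: f = 0.02576
h_f = f(L/D)V²/(2g) = 0.02576·(2400/0.211)·1.730²/(2·9.81) = 44.71 m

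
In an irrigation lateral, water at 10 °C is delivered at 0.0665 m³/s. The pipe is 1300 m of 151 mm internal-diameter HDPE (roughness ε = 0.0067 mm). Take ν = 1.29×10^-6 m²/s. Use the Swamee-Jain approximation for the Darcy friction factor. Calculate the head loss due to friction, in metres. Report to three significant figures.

h_f ≈ 85.0 m

V = 4Q/(πD²) = 4·0.0665/(π·0.151²) = 3.713 m/s
Re = VD/ν = 3.713·0.151/1.29×10^-6 = 4.35×10^5 → turbulent
ε/D = 0.0067/151 = 4.44×10^-5
Swamee-Jain: f = 0.01404
h_f = f(L/D)V²/(2g) = 0.01404·(1300/0.151)·3.713²/(2·9.81) = 84.98 m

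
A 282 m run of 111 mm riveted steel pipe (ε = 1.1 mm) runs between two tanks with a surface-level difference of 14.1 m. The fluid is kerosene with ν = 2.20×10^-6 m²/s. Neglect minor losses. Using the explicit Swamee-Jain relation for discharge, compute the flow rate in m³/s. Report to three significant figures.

Q ≈ 0.0163 m³/s

Swamee-Jain (Type II): Q = -0.965·√(gD⁵h_f/L)·ln[ε/(3.7D) + √(3.17ν²L/(gD³h_f))]
√(gD⁵h_f/L) = √(9.81·0.111⁵·14.1/282) = 0.002875
ε/(3.7D) = 0.00268; √(3.17ν²L/(gD³h_f)) = 1.51×10^-4
Q = -0.965·0.002875·ln(0.002830) = 0.01628 m³/s
Check: V = 1.68 m/s, Re = 8.49×10^4, f = 0.03877, h_f = 14.2 m ≈ 14.1 m ✓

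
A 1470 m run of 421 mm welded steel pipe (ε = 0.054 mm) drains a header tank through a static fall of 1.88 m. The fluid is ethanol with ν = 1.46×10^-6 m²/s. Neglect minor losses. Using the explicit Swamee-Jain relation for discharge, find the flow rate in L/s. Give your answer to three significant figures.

Swamee-Jain (Type II): Q = -0.965·√(gD⁵h_f/L)·ln[ε/(3.7D) + √(3.17ν²L/(gD³h_f))]
√(gD⁵h_f/L) = √(9.81·0.421⁵·1.88/1470) = 0.01288
ε/(3.7D) = 3.47×10^-5; √(3.17ν²L/(gD³h_f)) = 8.50×10^-5
Q = -0.965·0.01288·ln(1.196×10^-4) = 0.1123 m³/s
Check: V = 0.806 m/s, Re = 2.33×10^5, f = 0.01625, h_f = 1.88 m ≈ 1.88 m ✓

Q ≈ 112 L/s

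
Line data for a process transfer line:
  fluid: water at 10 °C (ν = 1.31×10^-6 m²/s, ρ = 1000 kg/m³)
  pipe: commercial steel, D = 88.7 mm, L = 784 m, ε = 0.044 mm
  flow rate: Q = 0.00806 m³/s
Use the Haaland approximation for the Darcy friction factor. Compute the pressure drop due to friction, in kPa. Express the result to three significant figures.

V = 4Q/(πD²) = 4·0.00806/(π·0.0887²) = 1.304 m/s
Re = VD/ν = 1.304·0.0887/1.31×10^-6 = 8.83×10^4 → turbulent
ε/D = 0.044/88.7 = 4.96×10^-4
Haaland: f = 0.02038
h_f = f(L/D)V²/(2g) = 0.02038·(784/0.0887)·1.304²/(2·9.81) = 15.62 m
Δp = ρg·h_f = 1000·9.81·15.62 = 153.2 kPa

Δp ≈ 153 kPa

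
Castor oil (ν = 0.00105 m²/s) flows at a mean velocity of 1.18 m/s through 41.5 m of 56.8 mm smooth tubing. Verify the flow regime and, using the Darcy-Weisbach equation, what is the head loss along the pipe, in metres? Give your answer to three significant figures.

h_f ≈ 52.0 m

Re = VD/ν = 1.18·0.05680/0.00105 = 63.8 → laminar (Re < 2300)
f = 64/Re = 1.003
h_f = f(L/D)V²/(2g) = 1.003·(41.5/0.05680)·1.18²/(2·9.81) = 51.99 m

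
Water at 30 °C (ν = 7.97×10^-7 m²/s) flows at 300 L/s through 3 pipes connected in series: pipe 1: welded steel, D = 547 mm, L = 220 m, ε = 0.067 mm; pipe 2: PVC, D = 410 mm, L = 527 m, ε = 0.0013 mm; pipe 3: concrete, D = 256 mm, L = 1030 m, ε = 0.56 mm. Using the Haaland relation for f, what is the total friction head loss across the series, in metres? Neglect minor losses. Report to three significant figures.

Pipe 1: V = 1.277 m/s, Re = 8.76×10^5, ε/D = 1.22×10^-4, f = 0.01378, h_1 = f(L/D)V²/2g = 0.4604 m
Pipe 2: V = 2.272 m/s, Re = 1.17×10^6, ε/D = 3.17×10^-6, f = 0.01135, h_2 = f(L/D)V²/2g = 3.838 m
Pipe 3: V = 5.828 m/s, Re = 1.87×10^6, ε/D = 0.00219, f = 0.02412, h_3 = f(L/D)V²/2g = 168.0 m
Series → Q common, losses add: H = Σh = 172.3 m

H ≈ 172 m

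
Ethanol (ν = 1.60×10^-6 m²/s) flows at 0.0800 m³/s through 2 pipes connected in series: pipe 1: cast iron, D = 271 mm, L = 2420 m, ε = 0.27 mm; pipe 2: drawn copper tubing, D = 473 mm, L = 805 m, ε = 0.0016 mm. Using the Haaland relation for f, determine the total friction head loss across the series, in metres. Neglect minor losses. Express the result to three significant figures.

H ≈ 18.4 m

Pipe 1: V = 1.387 m/s, Re = 2.35×10^5, ε/D = 9.96×10^-4, f = 0.02073, h_1 = f(L/D)V²/2g = 18.15 m
Pipe 2: V = 0.4553 m/s, Re = 1.35×10^5, ε/D = 3.38×10^-6, f = 0.01678, h_2 = f(L/D)V²/2g = 0.3017 m
Series → Q common, losses add: H = Σh = 18.45 m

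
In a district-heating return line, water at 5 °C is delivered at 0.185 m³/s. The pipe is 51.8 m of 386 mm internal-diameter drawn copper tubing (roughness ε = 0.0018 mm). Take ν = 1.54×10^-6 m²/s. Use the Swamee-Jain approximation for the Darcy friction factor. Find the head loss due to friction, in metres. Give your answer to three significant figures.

V = 4Q/(πD²) = 4·0.185/(π·0.386²) = 1.581 m/s
Re = VD/ν = 1.581·0.386/1.54×10^-6 = 3.96×10^5 → turbulent
ε/D = 0.0018/386 = 4.66×10^-6
Swamee-Jain: f = 0.01372
h_f = f(L/D)V²/(2g) = 0.01372·(51.8/0.386)·1.581²/(2·9.81) = 0.2345 m

h_f ≈ 0.235 m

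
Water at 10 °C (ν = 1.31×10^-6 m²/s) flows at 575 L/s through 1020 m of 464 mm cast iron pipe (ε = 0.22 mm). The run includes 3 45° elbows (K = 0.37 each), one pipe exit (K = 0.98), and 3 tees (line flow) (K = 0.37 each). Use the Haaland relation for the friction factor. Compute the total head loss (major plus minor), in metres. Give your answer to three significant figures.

V = 4Q/(πD²) = 3.400 m/s; V²/2g = 0.5894 m
Re = 1.20×10^6, ε/D = 4.74×10^-4 → f = 0.01692 (Haaland)
Major: h_f = f(L/D)·V²/2g = 0.01692·2198·0.5894 = 21.92 m
Minor: ΣK = 3.20; h_m = ΣK·V²/2g = 1.886 m
Total H_L = 21.92 + 1.886 = 23.80 m

H_L ≈ 23.8 m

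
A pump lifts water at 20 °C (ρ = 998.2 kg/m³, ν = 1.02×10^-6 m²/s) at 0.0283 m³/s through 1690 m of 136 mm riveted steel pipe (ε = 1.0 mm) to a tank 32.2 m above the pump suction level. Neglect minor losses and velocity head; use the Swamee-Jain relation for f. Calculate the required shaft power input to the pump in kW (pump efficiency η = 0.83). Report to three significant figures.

P_shaft ≈ 38.6 kW

V = 4Q/(πD²) = 1.948 m/s; Re = 2.60×10^5; ε/D = 0.00735; f = 0.03467
h_f = f(L/D)V²/2g = 83.34 m
Total head H = z + h_f = 32.2 + 83.34 = 115.5 m
P_hyd = ρgQH = 998.2·9.81·0.0283·115.5 = 32.02 kW
P_shaft = P_hyd/η = 32.02/0.83 = 38.58 kW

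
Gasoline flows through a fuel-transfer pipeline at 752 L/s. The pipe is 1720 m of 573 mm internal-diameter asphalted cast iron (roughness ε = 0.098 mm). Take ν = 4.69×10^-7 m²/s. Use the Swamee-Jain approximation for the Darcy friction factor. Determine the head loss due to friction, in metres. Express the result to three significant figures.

V = 4Q/(πD²) = 4·0.752/(π·0.573²) = 2.916 m/s
Re = VD/ν = 2.916·0.573/4.69×10^-7 = 3.56×10^6 → turbulent
ε/D = 0.098/573 = 1.71×10^-4
Swamee-Jain: f = 0.01370
h_f = f(L/D)V²/(2g) = 0.01370·(1720/0.573)·2.916²/(2·9.81) = 17.83 m

h_f ≈ 17.8 m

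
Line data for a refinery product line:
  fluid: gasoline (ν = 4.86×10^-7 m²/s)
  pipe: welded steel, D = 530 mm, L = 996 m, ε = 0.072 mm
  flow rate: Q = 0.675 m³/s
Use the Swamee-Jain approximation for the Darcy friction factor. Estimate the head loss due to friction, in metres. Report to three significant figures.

V = 4Q/(πD²) = 4·0.675/(π·0.530²) = 3.060 m/s
Re = VD/ν = 3.060·0.530/4.86×10^-7 = 3.34×10^6 → turbulent
ε/D = 0.072/530 = 1.36×10^-4
Swamee-Jain: f = 0.01320
h_f = f(L/D)V²/(2g) = 0.01320·(996/0.530)·3.060²/(2·9.81) = 11.83 m

h_f ≈ 11.8 m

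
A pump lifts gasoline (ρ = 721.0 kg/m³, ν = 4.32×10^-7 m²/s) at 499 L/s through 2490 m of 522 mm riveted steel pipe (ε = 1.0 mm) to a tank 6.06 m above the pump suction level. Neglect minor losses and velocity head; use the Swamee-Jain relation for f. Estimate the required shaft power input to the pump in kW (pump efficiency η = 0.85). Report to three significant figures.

P_shaft ≈ 153 kW

V = 4Q/(πD²) = 2.332 m/s; Re = 2.82×10^6; ε/D = 0.00192; f = 0.02326
h_f = f(L/D)V²/2g = 30.75 m
Total head H = z + h_f = 6.06 + 30.75 = 36.81 m
P_hyd = ρgQH = 721.0·9.81·0.499·36.81 = 129.9 kW
P_shaft = P_hyd/η = 129.9/0.85 = 152.8 kW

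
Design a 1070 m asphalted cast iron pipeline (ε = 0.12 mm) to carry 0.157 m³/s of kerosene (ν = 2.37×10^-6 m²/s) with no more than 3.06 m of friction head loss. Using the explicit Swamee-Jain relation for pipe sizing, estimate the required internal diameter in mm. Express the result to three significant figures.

D ≈ 423 mm

Swamee-Jain (Type III): D = 0.66·[ε^1.25·(LQ²/(gh_f))^4.75 + ν·Q^9.4·(L/(gh_f))^5.2]^0.04
LQ²/(gh_f) = 0.8786; L/(gh_f) = 35.64
Term 1 = ε^1.25·(…)^4.75 = 6.79×10^-6; Term 2 = ν·Q^9.4·(…)^5.2 = 7.70×10^-6
D = 0.66·(6.79×10^-6 + 7.70×10^-6)^0.04 = 0.4227 m = 423 mm
Check: V = 1.12 m/s, Re = 2.00×10^5, f = 0.01769, h_f = 2.86 m ≈ 3.06 m ✓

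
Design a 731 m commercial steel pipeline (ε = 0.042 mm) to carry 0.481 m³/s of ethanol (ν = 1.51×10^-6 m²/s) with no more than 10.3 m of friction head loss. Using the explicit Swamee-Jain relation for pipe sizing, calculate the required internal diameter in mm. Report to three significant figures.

Swamee-Jain (Type III): D = 0.66·[ε^1.25·(LQ²/(gh_f))^4.75 + ν·Q^9.4·(L/(gh_f))^5.2]^0.04
LQ²/(gh_f) = 1.674; L/(gh_f) = 7.235
Term 1 = ε^1.25·(…)^4.75 = 3.91×10^-5; Term 2 = ν·Q^9.4·(…)^5.2 = 4.57×10^-5
D = 0.66·(3.91×10^-5 + 4.57×10^-5)^0.04 = 0.4536 m = 454 mm
Check: V = 2.98 m/s, Re = 8.94×10^5, f = 0.01353, h_f = 9.85 m ≈ 10.3 m ✓

D ≈ 454 mm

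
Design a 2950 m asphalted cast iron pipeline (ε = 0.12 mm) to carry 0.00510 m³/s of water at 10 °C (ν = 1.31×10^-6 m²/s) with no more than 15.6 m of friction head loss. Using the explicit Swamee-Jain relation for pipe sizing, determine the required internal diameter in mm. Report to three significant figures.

D ≈ 101 mm

Swamee-Jain (Type III): D = 0.66·[ε^1.25·(LQ²/(gh_f))^4.75 + ν·Q^9.4·(L/(gh_f))^5.2]^0.04
LQ²/(gh_f) = 5.014×10^-4; L/(gh_f) = 19.28
Term 1 = ε^1.25·(…)^4.75 = 2.66×10^-21; Term 2 = ν·Q^9.4·(…)^5.2 = 1.78×10^-21
D = 0.66·(2.66×10^-21 + 1.78×10^-21)^0.04 = 0.1013 m = 101 mm
Check: V = 0.633 m/s, Re = 4.90×10^4, f = 0.02477, h_f = 14.8 m ≈ 15.6 m ✓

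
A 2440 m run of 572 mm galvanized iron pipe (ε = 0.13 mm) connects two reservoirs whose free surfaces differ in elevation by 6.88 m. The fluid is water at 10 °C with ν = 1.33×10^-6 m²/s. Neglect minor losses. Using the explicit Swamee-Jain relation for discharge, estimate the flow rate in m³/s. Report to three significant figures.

Q ≈ 0.368 m³/s

Swamee-Jain (Type II): Q = -0.965·√(gD⁵h_f/L)·ln[ε/(3.7D) + √(3.17ν²L/(gD³h_f))]
√(gD⁵h_f/L) = √(9.81·0.572⁵·6.88/2440) = 0.04116
ε/(3.7D) = 6.14×10^-5; √(3.17ν²L/(gD³h_f)) = 3.29×10^-5
Q = -0.965·0.04116·ln(9.434×10^-5) = 0.3681 m³/s
Check: V = 1.43 m/s, Re = 6.16×10^5, f = 0.01551, h_f = 6.92 m ≈ 6.88 m ✓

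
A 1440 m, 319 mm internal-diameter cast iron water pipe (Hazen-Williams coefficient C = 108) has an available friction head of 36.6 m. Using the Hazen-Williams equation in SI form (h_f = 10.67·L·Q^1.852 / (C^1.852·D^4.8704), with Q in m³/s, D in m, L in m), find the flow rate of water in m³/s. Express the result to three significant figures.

Rearranging: Q = [h_f·C^1.852·D^4.8704 / (10.67·L)]^(1/1.852)
Q = [36.6·108^1.852·0.319^4.8704 / (10.67·1440)]^0.540 = 0.2052 m³/s

Q ≈ 0.205 m³/s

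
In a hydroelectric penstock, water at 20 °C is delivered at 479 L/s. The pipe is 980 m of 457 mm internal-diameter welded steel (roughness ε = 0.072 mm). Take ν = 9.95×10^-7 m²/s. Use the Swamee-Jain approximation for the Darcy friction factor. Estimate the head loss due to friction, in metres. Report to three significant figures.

h_f ≈ 13.1 m

V = 4Q/(πD²) = 4·0.479/(π·0.457²) = 2.920 m/s
Re = VD/ν = 2.920·0.457/9.95×10^-7 = 1.34×10^6 → turbulent
ε/D = 0.072/457 = 1.58×10^-4
Swamee-Jain: f = 0.01403
h_f = f(L/D)V²/(2g) = 0.01403·(980/0.457)·2.920²/(2·9.81) = 13.08 m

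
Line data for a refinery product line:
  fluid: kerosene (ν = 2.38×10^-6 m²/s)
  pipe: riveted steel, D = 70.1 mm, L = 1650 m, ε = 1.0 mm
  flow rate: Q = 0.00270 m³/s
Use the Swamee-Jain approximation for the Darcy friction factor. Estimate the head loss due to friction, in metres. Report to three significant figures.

V = 4Q/(πD²) = 4·0.00270/(π·0.0701²) = 0.6996 m/s
Re = VD/ν = 0.6996·0.0701/2.38×10^-6 = 2.06×10^4 → turbulent
ε/D = 1.0/70.1 = 0.0143
Swamee-Jain: f = 0.04579
h_f = f(L/D)V²/(2g) = 0.04579·(1650/0.0701)·0.6996²/(2·9.81) = 26.89 m

h_f ≈ 26.9 m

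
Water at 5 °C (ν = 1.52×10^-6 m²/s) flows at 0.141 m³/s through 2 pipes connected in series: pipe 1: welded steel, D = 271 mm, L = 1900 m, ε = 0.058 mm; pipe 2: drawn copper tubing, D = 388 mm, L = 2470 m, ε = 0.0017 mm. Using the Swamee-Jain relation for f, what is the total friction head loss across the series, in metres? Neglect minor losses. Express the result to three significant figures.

H ≈ 40.4 m

Pipe 1: V = 2.445 m/s, Re = 4.36×10^5, ε/D = 2.14×10^-4, f = 0.01583, h_1 = f(L/D)V²/2g = 33.80 m
Pipe 2: V = 1.193 m/s, Re = 3.04×10^5, ε/D = 4.38×10^-6, f = 0.01439, h_2 = f(L/D)V²/2g = 6.638 m
Series → Q common, losses add: H = Σh = 40.44 m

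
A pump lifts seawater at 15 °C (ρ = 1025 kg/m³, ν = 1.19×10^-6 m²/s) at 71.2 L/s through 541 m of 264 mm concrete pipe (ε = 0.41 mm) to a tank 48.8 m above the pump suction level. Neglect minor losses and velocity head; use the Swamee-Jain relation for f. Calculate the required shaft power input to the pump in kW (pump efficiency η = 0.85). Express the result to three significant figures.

V = 4Q/(πD²) = 1.301 m/s; Re = 2.89×10^5; ε/D = 0.00155; f = 0.02282
h_f = f(L/D)V²/2g = 4.032 m
Total head H = z + h_f = 48.8 + 4.032 = 52.83 m
P_hyd = ρgQH = 1025·9.81·0.0712·52.83 = 37.82 kW
P_shaft = P_hyd/η = 37.82/0.85 = 44.50 kW

P_shaft ≈ 44.5 kW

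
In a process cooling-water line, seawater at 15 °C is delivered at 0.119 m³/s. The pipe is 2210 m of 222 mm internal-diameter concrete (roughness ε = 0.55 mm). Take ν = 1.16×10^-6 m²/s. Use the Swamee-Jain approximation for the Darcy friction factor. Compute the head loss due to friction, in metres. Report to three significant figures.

V = 4Q/(πD²) = 4·0.119/(π·0.222²) = 3.074 m/s
Re = VD/ν = 3.074·0.222/1.16×10^-6 = 5.88×10^5 → turbulent
ε/D = 0.55/222 = 0.00248
Swamee-Jain: f = 0.02518
h_f = f(L/D)V²/(2g) = 0.02518·(2210/0.222)·3.074²/(2·9.81) = 120.8 m

h_f ≈ 121 m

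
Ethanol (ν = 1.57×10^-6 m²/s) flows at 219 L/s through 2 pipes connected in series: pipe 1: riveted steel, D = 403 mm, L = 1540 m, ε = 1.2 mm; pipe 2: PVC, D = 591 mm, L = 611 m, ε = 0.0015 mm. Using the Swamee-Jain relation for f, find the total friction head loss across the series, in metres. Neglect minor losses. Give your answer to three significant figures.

H ≈ 15.7 m

Pipe 1: V = 1.717 m/s, Re = 4.41×10^5, ε/D = 0.00298, f = 0.02654, h_1 = f(L/D)V²/2g = 15.24 m
Pipe 2: V = 0.7983 m/s, Re = 3.01×10^5, ε/D = 2.54×10^-6, f = 0.01440, h_2 = f(L/D)V²/2g = 0.4836 m
Series → Q common, losses add: H = Σh = 15.72 m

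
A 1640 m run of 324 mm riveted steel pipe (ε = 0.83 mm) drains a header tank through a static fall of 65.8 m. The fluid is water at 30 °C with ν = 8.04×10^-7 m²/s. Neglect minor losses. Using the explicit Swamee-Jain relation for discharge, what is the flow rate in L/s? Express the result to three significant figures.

Swamee-Jain (Type II): Q = -0.965·√(gD⁵h_f/L)·ln[ε/(3.7D) + √(3.17ν²L/(gD³h_f))]
√(gD⁵h_f/L) = √(9.81·0.324⁵·65.8/1640) = 0.03749
ε/(3.7D) = 6.92×10^-4; √(3.17ν²L/(gD³h_f)) = 1.24×10^-5
Q = -0.965·0.03749·ln(7.047×10^-4) = 0.2626 m³/s
Check: V = 3.18 m/s, Re = 1.28×10^6, f = 0.02522, h_f = 66.0 m ≈ 65.8 m ✓

Q ≈ 263 L/s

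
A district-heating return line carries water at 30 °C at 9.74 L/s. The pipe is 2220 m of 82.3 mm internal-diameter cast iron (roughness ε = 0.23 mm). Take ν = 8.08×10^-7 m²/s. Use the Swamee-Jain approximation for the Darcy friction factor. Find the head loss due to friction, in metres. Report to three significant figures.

h_f ≈ 123 m

V = 4Q/(πD²) = 4·0.00974/(π·0.0823²) = 1.831 m/s
Re = VD/ν = 1.831·0.0823/8.08×10^-7 = 1.86×10^5 → turbulent
ε/D = 0.23/82.3 = 0.00279
Swamee-Jain: f = 0.02659
h_f = f(L/D)V²/(2g) = 0.02659·(2220/0.0823)·1.831²/(2·9.81) = 122.6 m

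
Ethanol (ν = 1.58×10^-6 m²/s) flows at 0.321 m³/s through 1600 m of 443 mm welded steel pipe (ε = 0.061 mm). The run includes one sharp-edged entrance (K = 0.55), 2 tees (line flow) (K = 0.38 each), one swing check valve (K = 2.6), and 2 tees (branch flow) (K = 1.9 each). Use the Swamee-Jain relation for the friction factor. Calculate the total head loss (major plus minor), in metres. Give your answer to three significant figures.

H_L ≈ 13.4 m

V = 4Q/(πD²) = 2.083 m/s; V²/2g = 0.2211 m
Re = 5.84×10^5, ε/D = 1.38×10^-4 → f = 0.01466 (Swamee-Jain)
Major: h_f = f(L/D)·V²/2g = 0.01466·3612·0.2211 = 11.71 m
Minor: ΣK = 7.71; h_m = ΣK·V²/2g = 1.704 m
Total H_L = 11.71 + 1.704 = 13.41 m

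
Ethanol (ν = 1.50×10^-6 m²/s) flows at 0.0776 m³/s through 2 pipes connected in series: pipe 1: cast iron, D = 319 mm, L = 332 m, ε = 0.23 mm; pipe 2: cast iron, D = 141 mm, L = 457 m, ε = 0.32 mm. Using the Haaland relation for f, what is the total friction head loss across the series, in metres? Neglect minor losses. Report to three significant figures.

Pipe 1: V = 0.9709 m/s, Re = 2.06×10^5, ε/D = 7.21×10^-4, f = 0.01968, h_1 = f(L/D)V²/2g = 0.9840 m
Pipe 2: V = 4.970 m/s, Re = 4.67×10^5, ε/D = 0.00227, f = 0.02459, h_2 = f(L/D)V²/2g = 100.3 m
Series → Q common, losses add: H = Σh = 101.3 m

H ≈ 101 m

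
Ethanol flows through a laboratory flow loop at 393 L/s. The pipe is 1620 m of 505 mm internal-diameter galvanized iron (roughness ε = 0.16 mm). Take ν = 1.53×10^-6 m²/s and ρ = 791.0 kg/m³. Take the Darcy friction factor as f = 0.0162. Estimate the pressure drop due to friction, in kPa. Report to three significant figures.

V = 4Q/(πD²) = 4·0.393/(π·0.505²) = 1.962 m/s
h_f = f(L/D)V²/(2g) = 0.01620·(1620/0.505)·1.962²/(2·9.81) = 10.20 m
Δp = ρg·h_f = 791.0·9.81·10.20 = 79.13 kPa

Δp ≈ 79.1 kPa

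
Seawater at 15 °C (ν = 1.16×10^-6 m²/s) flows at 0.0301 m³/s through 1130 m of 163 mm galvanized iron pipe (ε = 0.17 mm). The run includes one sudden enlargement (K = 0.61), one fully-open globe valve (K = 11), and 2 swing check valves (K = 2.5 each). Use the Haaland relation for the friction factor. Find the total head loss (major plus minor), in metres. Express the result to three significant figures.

H_L ≈ 17.2 m

V = 4Q/(πD²) = 1.442 m/s; V²/2g = 0.1060 m
Re = 2.03×10^5, ε/D = 0.00104 → f = 0.02107 (Haaland)
Major: h_f = f(L/D)·V²/2g = 0.02107·6933·0.1060 = 15.49 m
Minor: ΣK = 16.6; h_m = ΣK·V²/2g = 1.761 m
Total H_L = 15.49 + 1.761 = 17.25 m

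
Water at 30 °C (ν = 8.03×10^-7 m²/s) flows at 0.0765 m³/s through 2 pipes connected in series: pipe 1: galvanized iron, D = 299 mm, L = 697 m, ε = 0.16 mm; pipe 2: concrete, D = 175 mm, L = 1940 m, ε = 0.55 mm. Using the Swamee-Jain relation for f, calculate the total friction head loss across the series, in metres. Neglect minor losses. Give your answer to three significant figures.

Pipe 1: V = 1.090 m/s, Re = 4.06×10^5, ε/D = 5.35×10^-4, f = 0.01819, h_1 = f(L/D)V²/2g = 2.565 m
Pipe 2: V = 3.181 m/s, Re = 6.93×10^5, ε/D = 0.00314, f = 0.02679, h_2 = f(L/D)V²/2g = 153.1 m
Series → Q common, losses add: H = Σh = 155.7 m

H ≈ 156 m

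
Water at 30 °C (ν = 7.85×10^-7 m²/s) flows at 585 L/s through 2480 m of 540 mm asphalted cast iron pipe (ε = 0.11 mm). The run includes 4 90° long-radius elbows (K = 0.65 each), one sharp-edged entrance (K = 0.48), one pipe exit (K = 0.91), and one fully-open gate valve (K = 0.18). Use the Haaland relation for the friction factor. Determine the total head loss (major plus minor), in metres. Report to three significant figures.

V = 4Q/(πD²) = 2.554 m/s; V²/2g = 0.3326 m
Re = 1.76×10^6, ε/D = 2.04×10^-4 → f = 0.01430 (Haaland)
Major: h_f = f(L/D)·V²/2g = 0.01430·4593·0.3326 = 21.85 m
Minor: ΣK = 4.17; h_m = ΣK·V²/2g = 1.387 m
Total H_L = 21.85 + 1.387 = 23.23 m

H_L ≈ 23.2 m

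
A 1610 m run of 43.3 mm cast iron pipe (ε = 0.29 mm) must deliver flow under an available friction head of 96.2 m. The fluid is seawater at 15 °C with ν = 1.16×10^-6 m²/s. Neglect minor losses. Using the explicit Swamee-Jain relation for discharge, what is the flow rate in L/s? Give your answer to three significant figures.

Swamee-Jain (Type II): Q = -0.965·√(gD⁵h_f/L)·ln[ε/(3.7D) + √(3.17ν²L/(gD³h_f))]
√(gD⁵h_f/L) = √(9.81·0.0433⁵·96.2/1610) = 2.987×10^-4
ε/(3.7D) = 0.00181; √(3.17ν²L/(gD³h_f)) = 2.99×10^-4
Q = -0.965·2.987×10^-4·ln(0.002110) = 0.001776 m³/s
Check: V = 1.21 m/s, Re = 4.50×10^4, f = 0.03530, h_f = 97.3 m ≈ 96.2 m ✓

Q ≈ 1.78 L/s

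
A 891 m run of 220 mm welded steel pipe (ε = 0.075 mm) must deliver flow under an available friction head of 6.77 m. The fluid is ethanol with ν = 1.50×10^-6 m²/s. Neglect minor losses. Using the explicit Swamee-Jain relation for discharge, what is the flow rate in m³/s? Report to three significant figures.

Swamee-Jain (Type II): Q = -0.965·√(gD⁵h_f/L)·ln[ε/(3.7D) + √(3.17ν²L/(gD³h_f))]
√(gD⁵h_f/L) = √(9.81·0.220⁵·6.77/891) = 0.006198
ε/(3.7D) = 9.21×10^-5; √(3.17ν²L/(gD³h_f)) = 9.48×10^-5
Q = -0.965·0.006198·ln(1.869×10^-4) = 0.05135 m³/s
Check: V = 1.35 m/s, Re = 1.98×10^5, f = 0.01806, h_f = 6.80 m ≈ 6.77 m ✓

Q ≈ 0.0513 m³/s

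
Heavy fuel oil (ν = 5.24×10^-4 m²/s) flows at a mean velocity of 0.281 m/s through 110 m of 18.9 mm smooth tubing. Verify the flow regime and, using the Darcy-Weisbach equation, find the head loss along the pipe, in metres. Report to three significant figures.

Re = VD/ν = 0.281·0.01890/5.24×10^-4 = 10.1 → laminar (Re < 2300)
f = 64/Re = 6.315
h_f = f(L/D)V²/(2g) = 6.315·(110/0.01890)·0.281²/(2·9.81) = 147.9 m

h_f ≈ 148 m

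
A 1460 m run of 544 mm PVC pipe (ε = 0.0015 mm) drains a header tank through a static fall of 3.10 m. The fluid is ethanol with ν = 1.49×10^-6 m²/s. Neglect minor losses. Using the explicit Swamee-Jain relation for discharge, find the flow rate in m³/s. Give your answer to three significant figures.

Q ≈ 0.303 m³/s

Swamee-Jain (Type II): Q = -0.965·√(gD⁵h_f/L)·ln[ε/(3.7D) + √(3.17ν²L/(gD³h_f))]
√(gD⁵h_f/L) = √(9.81·0.544⁵·3.10/1460) = 0.03150
ε/(3.7D) = 7.45×10^-7; √(3.17ν²L/(gD³h_f)) = 4.58×10^-5
Q = -0.965·0.03150·ln(4.656×10^-5) = 0.3032 m³/s
Check: V = 1.30 m/s, Re = 4.76×10^5, f = 0.01325, h_f = 3.08 m ≈ 3.10 m ✓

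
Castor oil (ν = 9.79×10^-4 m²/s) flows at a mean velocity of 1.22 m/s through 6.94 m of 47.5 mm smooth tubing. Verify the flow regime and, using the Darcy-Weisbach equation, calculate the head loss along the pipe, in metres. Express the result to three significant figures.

Re = VD/ν = 1.22·0.04750/9.79×10^-4 = 59.2 → laminar (Re < 2300)
f = 64/Re = 1.081
h_f = f(L/D)V²/(2g) = 1.081·(6.94/0.04750)·1.22²/(2·9.81) = 11.98 m

h_f ≈ 12.0 m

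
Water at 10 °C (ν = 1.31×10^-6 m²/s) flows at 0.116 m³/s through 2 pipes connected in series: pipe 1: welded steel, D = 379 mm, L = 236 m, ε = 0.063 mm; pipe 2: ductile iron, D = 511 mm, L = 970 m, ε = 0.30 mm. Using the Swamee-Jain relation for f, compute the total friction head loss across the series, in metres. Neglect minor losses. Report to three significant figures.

H ≈ 1.13 m

Pipe 1: V = 1.028 m/s, Re = 2.97×10^5, ε/D = 1.66×10^-4, f = 0.01605, h_1 = f(L/D)V²/2g = 0.5385 m
Pipe 2: V = 0.5656 m/s, Re = 2.21×10^5, ε/D = 5.87×10^-4, f = 0.01923, h_2 = f(L/D)V²/2g = 0.5951 m
Series → Q common, losses add: H = Σh = 1.134 m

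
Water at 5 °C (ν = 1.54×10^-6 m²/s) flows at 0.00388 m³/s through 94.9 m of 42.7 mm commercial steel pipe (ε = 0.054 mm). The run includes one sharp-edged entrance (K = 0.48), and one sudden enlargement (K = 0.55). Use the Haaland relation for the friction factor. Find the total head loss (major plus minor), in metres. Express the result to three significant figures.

V = 4Q/(πD²) = 2.709 m/s; V²/2g = 0.3742 m
Re = 7.51×10^4, ε/D = 0.00126 → f = 0.02341 (Haaland)
Major: h_f = f(L/D)·V²/2g = 0.02341·2222·0.3742 = 19.47 m
Minor: ΣK = 1.03; h_m = ΣK·V²/2g = 0.3854 m
Total H_L = 19.47 + 0.3854 = 19.85 m

H_L ≈ 19.9 m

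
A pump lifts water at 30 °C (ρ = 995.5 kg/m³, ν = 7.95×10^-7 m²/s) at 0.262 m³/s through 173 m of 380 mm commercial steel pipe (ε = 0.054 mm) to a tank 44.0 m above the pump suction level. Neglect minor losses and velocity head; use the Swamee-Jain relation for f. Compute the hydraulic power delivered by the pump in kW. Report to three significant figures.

P_hyd ≈ 117 kW

V = 4Q/(πD²) = 2.310 m/s; Re = 1.10×10^6; ε/D = 1.42×10^-4; f = 0.01399
h_f = f(L/D)V²/2g = 1.733 m
Total head H = z + h_f = 44.0 + 1.733 = 45.73 m
P_hyd = ρgQH = 995.5·9.81·0.262·45.73 = 117.0 kW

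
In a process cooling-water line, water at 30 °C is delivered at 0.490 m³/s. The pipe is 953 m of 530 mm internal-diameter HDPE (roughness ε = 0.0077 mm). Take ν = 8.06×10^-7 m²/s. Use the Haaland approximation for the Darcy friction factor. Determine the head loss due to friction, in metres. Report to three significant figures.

h_f ≈ 5.08 m

V = 4Q/(πD²) = 4·0.490/(π·0.530²) = 2.221 m/s
Re = VD/ν = 2.221·0.530/8.06×10^-7 = 1.46×10^6 → turbulent
ε/D = 0.0077/530 = 1.45×10^-5
Haaland: f = 0.01123
h_f = f(L/D)V²/(2g) = 0.01123·(953/0.530)·2.221²/(2·9.81) = 5.077 m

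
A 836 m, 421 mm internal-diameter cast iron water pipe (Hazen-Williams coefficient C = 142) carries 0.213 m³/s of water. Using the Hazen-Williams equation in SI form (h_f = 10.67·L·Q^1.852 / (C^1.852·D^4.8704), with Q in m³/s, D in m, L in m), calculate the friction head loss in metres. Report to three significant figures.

h_f ≈ 3.55 m

h_f = 10.67·836·0.213^1.852 / (142^1.852·0.421^4.8704) = 3.551 m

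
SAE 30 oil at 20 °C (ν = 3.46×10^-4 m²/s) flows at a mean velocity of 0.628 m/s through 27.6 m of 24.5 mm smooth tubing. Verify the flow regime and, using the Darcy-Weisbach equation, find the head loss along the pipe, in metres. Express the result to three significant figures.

h_f ≈ 32.6 m

Re = VD/ν = 0.628·0.02450/3.46×10^-4 = 44.5 → laminar (Re < 2300)
f = 64/Re = 1.439
h_f = f(L/D)V²/(2g) = 1.439·(27.6/0.02450)·0.628²/(2·9.81) = 32.59 m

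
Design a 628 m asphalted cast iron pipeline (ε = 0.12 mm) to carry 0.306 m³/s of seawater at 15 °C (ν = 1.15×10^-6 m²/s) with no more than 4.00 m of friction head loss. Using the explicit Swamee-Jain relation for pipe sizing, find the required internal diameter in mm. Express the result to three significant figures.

Swamee-Jain (Type III): D = 0.66·[ε^1.25·(LQ²/(gh_f))^4.75 + ν·Q^9.4·(L/(gh_f))^5.2]^0.04
LQ²/(gh_f) = 1.499; L/(gh_f) = 16.00
Term 1 = ε^1.25·(…)^4.75 = 8.58×10^-5; Term 2 = ν·Q^9.4·(…)^5.2 = 3.08×10^-5
D = 0.66·(8.58×10^-5 + 3.08×10^-5)^0.04 = 0.4594 m = 459 mm
Check: V = 1.85 m/s, Re = 7.37×10^5, f = 0.01565, h_f = 3.71 m ≈ 4.00 m ✓

D ≈ 459 mm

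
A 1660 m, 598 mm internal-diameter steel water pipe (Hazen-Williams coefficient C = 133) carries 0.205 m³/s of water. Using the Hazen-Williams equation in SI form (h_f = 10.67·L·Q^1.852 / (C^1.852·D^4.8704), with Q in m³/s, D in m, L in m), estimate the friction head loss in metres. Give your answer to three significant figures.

h_f ≈ 1.34 m

h_f = 10.67·1660·0.205^1.852 / (133^1.852·0.598^4.8704) = 1.342 m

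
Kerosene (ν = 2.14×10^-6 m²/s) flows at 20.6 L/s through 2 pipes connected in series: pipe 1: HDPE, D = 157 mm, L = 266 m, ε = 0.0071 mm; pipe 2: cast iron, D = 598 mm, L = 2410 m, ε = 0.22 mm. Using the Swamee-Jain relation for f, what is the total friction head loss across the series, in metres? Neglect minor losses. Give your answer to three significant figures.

Pipe 1: V = 1.064 m/s, Re = 7.81×10^4, ε/D = 4.52×10^-5, f = 0.01906, h_1 = f(L/D)V²/2g = 1.864 m
Pipe 2: V = 0.07335 m/s, Re = 2.05×10^4, ε/D = 3.68×10^-4, f = 0.02656, h_2 = f(L/D)V²/2g = 0.02935 m
Series → Q common, losses add: H = Σh = 1.893 m

H ≈ 1.89 m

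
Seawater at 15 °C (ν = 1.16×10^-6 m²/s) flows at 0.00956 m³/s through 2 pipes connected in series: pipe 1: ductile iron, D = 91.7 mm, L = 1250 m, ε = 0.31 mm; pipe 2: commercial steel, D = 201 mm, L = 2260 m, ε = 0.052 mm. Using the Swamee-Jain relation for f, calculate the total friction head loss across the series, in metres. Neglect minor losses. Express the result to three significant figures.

H ≈ 42.4 m

Pipe 1: V = 1.448 m/s, Re = 1.14×10^5, ε/D = 0.00338, f = 0.02836, h_1 = f(L/D)V²/2g = 41.29 m
Pipe 2: V = 0.3013 m/s, Re = 5.22×10^4, ε/D = 2.59×10^-4, f = 0.02159, h_2 = f(L/D)V²/2g = 1.123 m
Series → Q common, losses add: H = Σh = 42.42 m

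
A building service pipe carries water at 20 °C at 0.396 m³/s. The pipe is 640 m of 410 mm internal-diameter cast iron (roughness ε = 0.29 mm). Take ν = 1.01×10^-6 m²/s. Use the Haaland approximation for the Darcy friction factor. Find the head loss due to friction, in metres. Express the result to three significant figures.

V = 4Q/(πD²) = 4·0.396/(π·0.410²) = 2.999 m/s
Re = VD/ν = 2.999·0.410/1.01×10^-6 = 1.22×10^6 → turbulent
ε/D = 0.29/410 = 7.07×10^-4
Haaland: f = 0.01840
h_f = f(L/D)V²/(2g) = 0.01840·(640/0.410)·2.999²/(2·9.81) = 13.17 m

h_f ≈ 13.2 m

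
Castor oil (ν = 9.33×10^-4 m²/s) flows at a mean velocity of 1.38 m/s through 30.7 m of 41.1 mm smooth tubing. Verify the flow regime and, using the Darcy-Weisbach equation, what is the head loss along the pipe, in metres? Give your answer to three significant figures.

Re = VD/ν = 1.38·0.04110/9.33×10^-4 = 60.8 → laminar (Re < 2300)
f = 64/Re = 1.053
h_f = f(L/D)V²/(2g) = 1.053·(30.7/0.04110)·1.38²/(2·9.81) = 76.33 m

h_f ≈ 76.3 m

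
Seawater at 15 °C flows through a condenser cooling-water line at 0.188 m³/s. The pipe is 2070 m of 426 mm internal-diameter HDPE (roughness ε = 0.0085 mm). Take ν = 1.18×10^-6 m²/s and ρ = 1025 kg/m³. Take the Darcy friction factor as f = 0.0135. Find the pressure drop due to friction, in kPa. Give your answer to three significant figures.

V = 4Q/(πD²) = 4·0.188/(π·0.426²) = 1.319 m/s
h_f = f(L/D)V²/(2g) = 0.01350·(2070/0.426)·1.319²/(2·9.81) = 5.817 m
Δp = ρg·h_f = 1025·9.81·5.817 = 58.49 kPa

Δp ≈ 58.5 kPa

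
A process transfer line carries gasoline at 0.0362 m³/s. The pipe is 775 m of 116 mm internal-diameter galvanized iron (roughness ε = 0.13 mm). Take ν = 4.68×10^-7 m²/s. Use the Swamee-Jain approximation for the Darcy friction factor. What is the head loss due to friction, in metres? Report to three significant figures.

V = 4Q/(πD²) = 4·0.0362/(π·0.116²) = 3.425 m/s
Re = VD/ν = 3.425·0.116/4.68×10^-7 = 8.49×10^5 → turbulent
ε/D = 0.13/116 = 0.00112
Swamee-Jain: f = 0.02062
h_f = f(L/D)V²/(2g) = 0.02062·(775/0.116)·3.425²/(2·9.81) = 82.37 m

h_f ≈ 82.4 m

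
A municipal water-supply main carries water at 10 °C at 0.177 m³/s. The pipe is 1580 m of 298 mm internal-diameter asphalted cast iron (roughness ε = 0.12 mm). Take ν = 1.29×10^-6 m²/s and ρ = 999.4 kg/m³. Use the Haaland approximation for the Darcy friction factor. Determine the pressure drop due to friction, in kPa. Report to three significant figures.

Δp ≈ 287 kPa

V = 4Q/(πD²) = 4·0.177/(π·0.298²) = 2.538 m/s
Re = VD/ν = 2.538·0.298/1.29×10^-6 = 5.86×10^5 → turbulent
ε/D = 0.12/298 = 4.03×10^-4
Haaland: f = 0.01679
h_f = f(L/D)V²/(2g) = 0.01679·(1580/0.298)·2.538²/(2·9.81) = 29.23 m
Δp = ρg·h_f = 999.4·9.81·29.23 = 286.6 kPa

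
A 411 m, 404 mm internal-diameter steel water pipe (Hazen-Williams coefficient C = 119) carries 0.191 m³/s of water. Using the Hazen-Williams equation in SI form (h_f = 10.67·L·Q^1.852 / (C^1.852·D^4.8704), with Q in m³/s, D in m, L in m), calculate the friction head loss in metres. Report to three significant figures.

h_f = 10.67·411·0.191^1.852 / (119^1.852·0.404^4.8704) = 2.419 m

h_f ≈ 2.42 m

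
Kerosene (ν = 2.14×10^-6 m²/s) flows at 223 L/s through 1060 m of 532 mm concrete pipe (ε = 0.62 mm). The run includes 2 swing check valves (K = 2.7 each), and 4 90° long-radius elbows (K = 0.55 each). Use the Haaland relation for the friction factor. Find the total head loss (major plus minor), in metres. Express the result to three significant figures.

V = 4Q/(πD²) = 1.003 m/s; V²/2g = 0.05130 m
Re = 2.49×10^5, ε/D = 0.00117 → f = 0.02134 (Haaland)
Major: h_f = f(L/D)·V²/2g = 0.02134·1992·0.05130 = 2.181 m
Minor: ΣK = 7.60; h_m = ΣK·V²/2g = 0.3899 m
Total H_L = 2.181 + 0.3899 = 2.571 m

H_L ≈ 2.57 m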